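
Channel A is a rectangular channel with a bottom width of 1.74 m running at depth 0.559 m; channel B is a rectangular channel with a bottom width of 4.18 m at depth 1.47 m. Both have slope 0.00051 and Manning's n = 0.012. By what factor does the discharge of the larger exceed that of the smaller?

Channel A: Flow area A = b·y = 1.74 × 0.559 = 0.9727 m². Wetted perimeter P = b + 2y = 1.74 + 2×0.559 = 2.858 m. Hydraulic radius R = A/P = 0.9727/2.858 = 0.3403 m. Q_A = (1/0.012)·0.9727·0.3403^(2/3)·√0.00051 = 0.8923 m³/s.
Channel B: Flow area A = b·y = 4.18 × 1.47 = 6.145 m². Wetted perimeter P = b + 2y = 4.18 + 2×1.47 = 7.12 m. Hydraulic radius R = A/P = 6.145/7.12 = 0.863 m. Q_B = (1/0.012)·6.145·0.863^(2/3)·√0.00051 = 10.48 m³/s.
The larger discharge is 10.48 m³/s and the smaller is 0.8923 m³/s; the ratio is 11.7.

11.7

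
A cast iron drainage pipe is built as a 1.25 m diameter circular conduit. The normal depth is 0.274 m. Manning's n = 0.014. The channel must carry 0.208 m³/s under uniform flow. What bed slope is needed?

S = 0.00239

For a circular section of diameter D = 1.25 m at depth y = 0.274 m, the central angle is θ = 2 arccos(1 − 2y/D) = 1.949 rad. Then A = (D²/8)(θ − sin θ) = 0.1991 m² and P = Dθ/2 = 1.218 m.
Hydraulic radius R = A/P = 0.1991/1.218 = 0.1635 m.
From Manning's equation, S = [nQ / (1 A R^(2/3))]² = [0.014 × 0.208 / (1 × 0.1991 × 0.1635^(2/3))]² = 0.00239.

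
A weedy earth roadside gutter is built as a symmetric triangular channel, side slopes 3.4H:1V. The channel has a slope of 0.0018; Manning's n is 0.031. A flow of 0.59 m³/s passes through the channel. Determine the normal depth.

y_n = 0.554 m

Manning's equation rearranged: A R^(2/3) = nQ / (1·√S) = 0.031 × 0.59 / (√0.0018) = 0.4311.
At y = 0.422 m: A R^(2/3) = 0.2087 — low.
At y = 0.554 m: A R^(2/3) = 0.4313 — ≈ 0.4311.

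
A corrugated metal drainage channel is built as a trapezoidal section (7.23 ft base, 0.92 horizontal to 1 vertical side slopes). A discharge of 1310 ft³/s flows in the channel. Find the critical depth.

At critical depth, Q² T / (g A³) = 1, i.e. A³/T = Q²/g = 1310²/32.2 = 53300.
At y = 8.61 ft: A³/T = 96220 — high.
At y = 5.15 ft: A³/T = 14020 — low.
At y = 7.38 ft: A³/T = 53230 — ≈ 53300.

y_c = 7.38 ft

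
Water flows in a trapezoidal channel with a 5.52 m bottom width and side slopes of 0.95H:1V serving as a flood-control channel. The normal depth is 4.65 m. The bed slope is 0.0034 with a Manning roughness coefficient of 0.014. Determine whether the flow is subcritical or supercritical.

With bottom width b = 5.52 m and side slope z = 0.95: A = (b + zy)y = (5.52 + 0.95×4.65)×4.65 = 46.21 m²; P = b + 2y√(1+z²) = 5.52 + 2×4.65×1.379 = 18.35 m.
Hydraulic radius R = A/P = 46.21/18.35 = 2.519 m.
V = (1/n) R^(2/3) √S = (1/0.014) × 2.519^(2/3) × √0.0034 = 7.71 m/s. Hydraulic depth D_h = A/T = 46.21/14.36 = 3.219 m.
Froude number Fr = V/√(g·D_h) = 7.71/√(9.81×3.219) = 1.37, which is greater than 1, so the flow is supercritical.

supercritical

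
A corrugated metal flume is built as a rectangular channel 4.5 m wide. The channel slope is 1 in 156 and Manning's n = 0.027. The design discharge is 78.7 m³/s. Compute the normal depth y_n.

Manning's equation rearranged: A R^(2/3) = nQ / (1·√S) = 0.027 × 78.7 / (√0.00641) = 26.54.
At y = 5.56 m: A R^(2/3) = 34.25 — high.
At y = 3.3 m: A R^(2/3) = 18.03 — low.
At y = 4.5 m: A R^(2/3) = 26.54 — matches.

y_n = 4.5 m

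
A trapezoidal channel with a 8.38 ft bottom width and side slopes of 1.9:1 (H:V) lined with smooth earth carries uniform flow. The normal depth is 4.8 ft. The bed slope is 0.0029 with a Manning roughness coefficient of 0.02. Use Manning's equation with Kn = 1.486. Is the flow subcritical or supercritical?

With bottom width b = 8.38 ft and side slope z = 1.9: A = (b + zy)y = (8.38 + 1.9×4.8)×4.8 = 84 ft²; P = b + 2y√(1+z²) = 8.38 + 2×4.8×2.147 = 28.99 ft.
Hydraulic radius R = A/P = 84/28.99 = 2.897 ft.
V = (1.486/n) R^(2/3) √S = (1.486/0.02) × 2.897^(2/3) × √0.0029 = 8.132 ft/s. Hydraulic depth D_h = A/T = 84/26.62 = 3.156 ft.
Froude number Fr = V/√(g·D_h) = 8.132/√(32.2×3.156) = 0.807, which is less than 1, so the flow is subcritical.

subcritical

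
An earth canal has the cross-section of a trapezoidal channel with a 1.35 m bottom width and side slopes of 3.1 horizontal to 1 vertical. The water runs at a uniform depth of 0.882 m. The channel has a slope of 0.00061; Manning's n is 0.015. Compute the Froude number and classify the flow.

With bottom width b = 1.35 m and side slope z = 3.1: A = (b + zy)y = (1.35 + 3.1×0.882)×0.882 = 3.602 m²; P = b + 2y√(1+z²) = 1.35 + 2×0.882×3.257 = 7.096 m.
Hydraulic radius R = A/P = 3.602/7.096 = 0.5077 m.
V = (1/n) R^(2/3) √S = (1/0.015) × 0.5077^(2/3) × √0.00061 = 1.048 m/s. Hydraulic depth D_h = A/T = 3.602/6.818 = 0.5283 m.
Froude number Fr = V/√(g·D_h) = 1.048/√(9.81×0.5283) = 0.46, which is less than 1, so the flow is subcritical.

subcritical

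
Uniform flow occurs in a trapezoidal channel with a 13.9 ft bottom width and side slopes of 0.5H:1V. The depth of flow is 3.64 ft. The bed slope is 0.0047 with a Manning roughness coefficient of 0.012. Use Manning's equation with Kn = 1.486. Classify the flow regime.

supercritical

With bottom width b = 13.9 ft and side slope z = 0.5: A = (b + zy)y = (13.9 + 0.5×3.64)×3.64 = 57.22 ft²; P = b + 2y√(1+z²) = 13.9 + 2×3.64×1.118 = 22.04 ft.
Hydraulic radius R = A/P = 57.22/22.04 = 2.596 ft.
V = (1.486/n) R^(2/3) √S = (1.486/0.012) × 2.596^(2/3) × √0.0047 = 16.04 ft/s. Hydraulic depth D_h = A/T = 57.22/17.54 = 3.262 ft.
Froude number Fr = V/√(g·D_h) = 16.04/√(32.2×3.262) = 1.56, which is greater than 1, so the flow is supercritical.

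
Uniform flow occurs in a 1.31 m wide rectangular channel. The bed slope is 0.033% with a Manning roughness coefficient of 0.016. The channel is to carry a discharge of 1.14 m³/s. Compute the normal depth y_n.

Manning's equation rearranged: A R^(2/3) = nQ / (1·√S) = 0.016 × 1.14 / (√0.00033) = 1.004.
Try y = 0.958 m: A R^(2/3) = 0.6688 — short.
Try y = 1.5 m: A R^(2/3) = 1.164 — over.
Try y = 1.33 m: A R^(2/3) = 1.006 — close enough.

y_n = 1.33 m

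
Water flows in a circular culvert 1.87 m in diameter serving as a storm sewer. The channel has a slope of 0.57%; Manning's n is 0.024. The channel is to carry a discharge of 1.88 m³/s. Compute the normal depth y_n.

y_n = 0.777 m

Manning's equation rearranged: A R^(2/3) = nQ / (1·√S) = 0.024 × 1.88 / (√0.0057) = 0.5976.
Trying y = 0.608 m: A R^(2/3) = 0.3782 — low.
Trying y = 0.947 m: A R^(2/3) = 0.8452 — high.
Trying y = 0.777 m: A R^(2/3) = 0.5975 — ≈ 0.5976.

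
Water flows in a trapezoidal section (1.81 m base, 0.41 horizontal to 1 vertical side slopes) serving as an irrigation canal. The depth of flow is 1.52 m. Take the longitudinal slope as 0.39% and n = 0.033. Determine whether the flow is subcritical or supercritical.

subcritical

With bottom width b = 1.81 m and side slope z = 0.41: A = (b + zy)y = (1.81 + 0.41×1.52)×1.52 = 3.698 m²; P = b + 2y√(1+z²) = 1.81 + 2×1.52×1.081 = 5.096 m.
Hydraulic radius R = A/P = 3.698/5.096 = 0.7258 m.
V = (1/n) R^(2/3) √S = (1/0.033) × 0.7258^(2/3) × √0.0039 = 1.528 m/s. Hydraulic depth D_h = A/T = 3.698/3.056 = 1.21 m.
Froude number Fr = V/√(g·D_h) = 1.528/√(9.81×1.21) = 0.444, which is less than 1, so the flow is subcritical.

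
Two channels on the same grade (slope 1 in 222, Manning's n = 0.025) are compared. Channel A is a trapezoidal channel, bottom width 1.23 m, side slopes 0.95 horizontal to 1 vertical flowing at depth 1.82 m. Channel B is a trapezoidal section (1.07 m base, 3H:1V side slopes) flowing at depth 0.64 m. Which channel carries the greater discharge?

channel A

Channel A: With bottom width b = 1.23 m and side slope z = 0.95: A = (b + zy)y = (1.23 + 0.95×1.82)×1.82 = 5.385 m²; P = b + 2y√(1+z²) = 1.23 + 2×1.82×1.379 = 6.251 m. Hydraulic radius R = A/P = 5.385/6.251 = 0.8616 m. Q_A = (1/0.025)·5.385·0.8616^(2/3)·√0.004505 = 13.09 m³/s.
Channel B: With bottom width b = 1.07 m and side slope z = 3: A = (b + zy)y = (1.07 + 3×0.64)×0.64 = 1.914 m²; P = b + 2y√(1+z²) = 1.07 + 2×0.64×3.162 = 5.118 m. Hydraulic radius R = A/P = 1.914/5.118 = 0.3739 m. Q_B = (1/0.025)·1.914·0.3739^(2/3)·√0.004505 = 2.666 m³/s.
Q_A = 13.09 m³/s vs Q_B = 2.666 m³/s, so channel A carries more.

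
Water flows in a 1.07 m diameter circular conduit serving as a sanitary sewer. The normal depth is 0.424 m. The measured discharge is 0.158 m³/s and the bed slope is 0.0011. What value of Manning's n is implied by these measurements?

For a circular section of diameter D = 1.07 m at depth y = 0.424 m, the central angle is θ = 2 arccos(1 − 2y/D) = 2.724 rad. Then A = (D²/8)(θ − sin θ) = 0.3317 m² and P = Dθ/2 = 1.457 m.
Hydraulic radius R = A/P = 0.3317/1.457 = 0.2276 m.
Rearranging Manning's equation: n = (1/Q) A R^(2/3) S^(1/2) = (1/0.158) × 0.3317 × 0.2276^(2/3) × √0.0011 = 0.026.

n = 0.026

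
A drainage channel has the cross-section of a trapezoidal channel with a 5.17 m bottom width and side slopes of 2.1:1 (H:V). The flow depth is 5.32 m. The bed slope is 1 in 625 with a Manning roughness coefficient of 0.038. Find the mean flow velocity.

V = 2.14 m/s

With bottom width b = 5.17 m and side slope z = 2.1: A = (b + zy)y = (5.17 + 2.1×5.32)×5.32 = 86.94 m²; P = b + 2y√(1+z²) = 5.17 + 2×5.32×2.326 = 29.92 m.
Hydraulic radius R = A/P = 86.94/29.92 = 2.906 m.
From Manning's equation, V = (1/n) R^(2/3) S^(1/2) = (1/0.038) × 2.906^(2/3) × 0.0016^(1/2) = 2.14 m/s.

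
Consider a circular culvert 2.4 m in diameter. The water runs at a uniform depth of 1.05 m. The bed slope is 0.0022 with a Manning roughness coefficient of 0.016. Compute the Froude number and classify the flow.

For a circular section of diameter D = 2.4 m at depth y = 1.05 m, the central angle is θ = 2 arccos(1 − 2y/D) = 2.891 rad. Then A = (D²/8)(θ − sin θ) = 1.903 m² and P = Dθ/2 = 3.469 m.
Hydraulic radius R = A/P = 1.903/3.469 = 0.5485 m.
V = (1/n) R^(2/3) √S = (1/0.016) × 0.5485^(2/3) × √0.0022 = 1.964 m/s. Hydraulic depth D_h = A/T = 1.903/2.381 = 0.7991 m.
Froude number Fr = V/√(g·D_h) = 1.964/√(9.81×0.7991) = 0.702, which is less than 1, so the flow is subcritical.

subcritical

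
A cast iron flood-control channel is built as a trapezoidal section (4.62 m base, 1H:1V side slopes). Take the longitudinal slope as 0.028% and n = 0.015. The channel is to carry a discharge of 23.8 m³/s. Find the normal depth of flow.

Manning's equation rearranged: A R^(2/3) = nQ / (1·√S) = 0.015 × 23.8 / (√0.00028) = 21.33.
At y = 1.7 m: A R^(2/3) = 11.72 — too small.
At y = 2.65 m: A R^(2/3) = 26.25 — too large.
At y = 2.37 m: A R^(2/3) = 21.35 — close enough.

y_n = 2.37 m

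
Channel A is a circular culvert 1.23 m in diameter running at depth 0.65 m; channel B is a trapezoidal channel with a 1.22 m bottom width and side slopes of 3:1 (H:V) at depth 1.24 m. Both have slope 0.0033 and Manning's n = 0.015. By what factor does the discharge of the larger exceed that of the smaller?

Channel A: For a circular section of diameter D = 1.23 m at depth y = 0.65 m, the central angle is θ = 2 arccos(1 − 2y/D) = 3.255 rad. Then A = (D²/8)(θ − sin θ) = 0.6371 m² and P = Dθ/2 = 2.002 m. Hydraulic radius R = A/P = 0.6371/2.002 = 0.3182 m. Q_A = (1/0.015)·0.6371·0.3182^(2/3)·√0.0033 = 1.137 m³/s.
Channel B: With bottom width b = 1.22 m and side slope z = 3: A = (b + zy)y = (1.22 + 3×1.24)×1.24 = 6.126 m²; P = b + 2y√(1+z²) = 1.22 + 2×1.24×3.162 = 9.062 m. Hydraulic radius R = A/P = 6.126/9.062 = 0.6759 m. Q_B = (1/0.015)·6.126·0.6759^(2/3)·√0.0033 = 18.07 m³/s.
The larger discharge is 18.07 m³/s and the smaller is 1.137 m³/s; the ratio is 15.9.

15.9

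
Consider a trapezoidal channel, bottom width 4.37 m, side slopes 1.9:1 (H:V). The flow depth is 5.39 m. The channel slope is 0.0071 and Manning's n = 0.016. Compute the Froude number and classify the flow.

supercritical

With bottom width b = 4.37 m and side slope z = 1.9: A = (b + zy)y = (4.37 + 1.9×5.39)×5.39 = 78.75 m²; P = b + 2y√(1+z²) = 4.37 + 2×5.39×2.147 = 27.52 m.
Hydraulic radius R = A/P = 78.75/27.52 = 2.862 m.
V = (1/n) R^(2/3) √S = (1/0.016) × 2.862^(2/3) × √0.0071 = 10.62 m/s. Hydraulic depth D_h = A/T = 78.75/24.85 = 3.169 m.
Froude number Fr = V/√(g·D_h) = 10.62/√(9.81×3.169) = 1.9, which is greater than 1, so the flow is supercritical.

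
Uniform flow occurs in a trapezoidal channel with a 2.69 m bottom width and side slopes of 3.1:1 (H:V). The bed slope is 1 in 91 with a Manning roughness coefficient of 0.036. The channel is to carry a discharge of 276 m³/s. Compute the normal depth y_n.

Manning's equation rearranged: A R^(2/3) = nQ / (1·√S) = 0.036 × 276 / (√0.01099) = 94.78.
Trying y = 5.02 m: A R^(2/3) = 172.7 — over.
Trying y = 3.02 m: A R^(2/3) = 50.36 — short.
Trying y = 3.93 m: A R^(2/3) = 94.81 — matches.

y_n = 3.93 m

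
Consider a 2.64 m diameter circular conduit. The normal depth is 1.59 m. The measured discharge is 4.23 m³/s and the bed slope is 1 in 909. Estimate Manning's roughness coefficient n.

n = 0.022

For a circular section of diameter D = 2.64 m at depth y = 1.59 m, the central angle is θ = 2 arccos(1 − 2y/D) = 3.554 rad. Then A = (D²/8)(θ − sin θ) = 3.445 m² and P = Dθ/2 = 4.691 m.
Hydraulic radius R = A/P = 3.445/4.691 = 0.7344 m.
Rearranging Manning's equation: n = (1/Q) A R^(2/3) S^(1/2) = (1/4.23) × 3.445 × 0.7344^(2/3) × √0.0011 = 0.022.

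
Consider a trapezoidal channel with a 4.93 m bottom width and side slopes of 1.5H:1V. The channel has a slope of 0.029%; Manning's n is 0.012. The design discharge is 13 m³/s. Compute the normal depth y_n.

y_n = 1.35 m

Manning's equation rearranged: A R^(2/3) = nQ / (1·√S) = 0.012 × 13 / (√0.00029) = 9.161.
At y = 1 m: A R^(2/3) = 5.323 — short.
At y = 1.35 m: A R^(2/3) = 9.127 — matches.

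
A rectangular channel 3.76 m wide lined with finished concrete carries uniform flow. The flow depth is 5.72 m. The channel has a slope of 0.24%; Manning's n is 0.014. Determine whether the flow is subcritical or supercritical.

subcritical

Flow area A = b·y = 3.76 × 5.72 = 21.51 m². Wetted perimeter P = b + 2y = 3.76 + 2×5.72 = 15.2 m.
Hydraulic radius R = A/P = 21.51/15.2 = 1.415 m.
V = (1/n) R^(2/3) √S = (1/0.014) × 1.415^(2/3) × √0.0024 = 4.41 m/s. Hydraulic depth D_h = A/T = 21.51/3.76 = 5.72 m.
Froude number Fr = V/√(g·D_h) = 4.41/√(9.81×5.72) = 0.589, which is less than 1, so the flow is subcritical.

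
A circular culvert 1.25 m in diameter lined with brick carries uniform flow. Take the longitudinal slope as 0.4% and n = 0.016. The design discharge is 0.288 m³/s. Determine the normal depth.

y_n = 0.303 m

Manning's equation rearranged: A R^(2/3) = nQ / (1·√S) = 0.016 × 0.288 / (√0.004) = 0.07286.
At y = 0.351 m: A R^(2/3) = 0.09731 — over.
At y = 0.262 m: A R^(2/3) = 0.05441 — short.
At y = 0.303 m: A R^(2/3) = 0.07281 — ≈ 0.07286.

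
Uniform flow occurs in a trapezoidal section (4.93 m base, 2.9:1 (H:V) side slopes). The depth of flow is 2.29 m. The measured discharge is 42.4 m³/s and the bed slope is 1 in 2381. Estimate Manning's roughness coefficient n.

n = 0.016

With bottom width b = 4.93 m and side slope z = 2.9: A = (b + zy)y = (4.93 + 2.9×2.29)×2.29 = 26.5 m²; P = b + 2y√(1+z²) = 4.93 + 2×2.29×3.068 = 18.98 m.
Hydraulic radius R = A/P = 26.5/18.98 = 1.396 m.
Rearranging Manning's equation: n = (1/Q) A R^(2/3) S^(1/2) = (1/42.4) × 26.5 × 1.396^(2/3) × √0.00042 = 0.016.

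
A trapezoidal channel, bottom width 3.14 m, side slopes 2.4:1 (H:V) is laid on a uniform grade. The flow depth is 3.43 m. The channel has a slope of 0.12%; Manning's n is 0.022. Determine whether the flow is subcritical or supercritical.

With bottom width b = 3.14 m and side slope z = 2.4: A = (b + zy)y = (3.14 + 2.4×3.43)×3.43 = 39.01 m²; P = b + 2y√(1+z²) = 3.14 + 2×3.43×2.6 = 20.98 m.
Hydraulic radius R = A/P = 39.01/20.98 = 1.86 m.
V = (1/n) R^(2/3) √S = (1/0.022) × 1.86^(2/3) × √0.0012 = 2.381 m/s. Hydraulic depth D_h = A/T = 39.01/19.6 = 1.99 m.
Froude number Fr = V/√(g·D_h) = 2.381/√(9.81×1.99) = 0.539, which is less than 1, so the flow is subcritical.

subcritical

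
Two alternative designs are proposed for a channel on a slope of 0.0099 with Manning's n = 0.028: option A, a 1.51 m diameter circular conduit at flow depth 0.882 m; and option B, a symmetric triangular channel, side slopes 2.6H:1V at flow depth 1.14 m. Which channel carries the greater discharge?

channel B

Channel A: For a circular section of diameter D = 1.51 m at depth y = 0.882 m, the central angle is θ = 2 arccos(1 − 2y/D) = 3.48 rad. Then A = (D²/8)(θ − sin θ) = 1.086 m² and P = Dθ/2 = 2.627 m. Hydraulic radius R = A/P = 1.086/2.627 = 0.4135 m. Q_A = (1/0.028)·1.086·0.4135^(2/3)·√0.0099 = 2.142 m³/s.
Channel B: For a triangular section with side slope z = 2.6: A = zy² = 2.6×1.14² = 3.379 m²; P = 2y√(1+z²) = 2×1.14×2.786 = 6.351 m. Hydraulic radius R = A/P = 3.379/6.351 = 0.532 m. Q_B = (1/0.028)·3.379·0.532^(2/3)·√0.0099 = 7.884 m³/s.
Q_A = 2.142 m³/s vs Q_B = 7.884 m³/s, so channel B carries more.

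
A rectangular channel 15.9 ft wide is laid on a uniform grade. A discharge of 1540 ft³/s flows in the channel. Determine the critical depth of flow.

y_c = 6.63 ft

For a rectangular channel, critical depth y_c = (q²/g)^(1/3) where q = Q/b = 1540/15.9 = 96.86 ft²/s.
So y_c = (96.86²/32.2)^(1/3) = 6.63 ft.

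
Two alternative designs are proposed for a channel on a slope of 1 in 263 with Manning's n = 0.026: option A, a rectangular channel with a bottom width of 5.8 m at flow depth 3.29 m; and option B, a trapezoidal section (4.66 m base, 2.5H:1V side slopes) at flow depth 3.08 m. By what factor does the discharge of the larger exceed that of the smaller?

2.21

Channel A: Flow area A = b·y = 5.8 × 3.29 = 19.08 m². Wetted perimeter P = b + 2y = 5.8 + 2×3.29 = 12.38 m. Hydraulic radius R = A/P = 19.08/12.38 = 1.541 m. Q_A = (1/0.026)·19.08·1.541^(2/3)·√0.003802 = 60.39 m³/s.
Channel B: With bottom width b = 4.66 m and side slope z = 2.5: A = (b + zy)y = (4.66 + 2.5×3.08)×3.08 = 38.07 m²; P = b + 2y√(1+z²) = 4.66 + 2×3.08×2.693 = 21.25 m. Hydraulic radius R = A/P = 38.07/21.25 = 1.792 m. Q_B = (1/0.026)·38.07·1.792^(2/3)·√0.003802 = 133.2 m³/s.
The larger discharge is 133.2 m³/s and the smaller is 60.39 m³/s; the ratio is 2.21.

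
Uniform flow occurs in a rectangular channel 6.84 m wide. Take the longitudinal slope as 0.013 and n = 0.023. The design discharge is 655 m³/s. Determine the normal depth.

Manning's equation rearranged: A R^(2/3) = nQ / (1·√S) = 0.023 × 655 / (√0.013) = 132.1.
Trying y = 12.7 m: A R^(2/3) = 168.2 — high.
Trying y = 10.3 m: A R^(2/3) = 132.1 — ≈ 132.1.

y_n = 10.3 m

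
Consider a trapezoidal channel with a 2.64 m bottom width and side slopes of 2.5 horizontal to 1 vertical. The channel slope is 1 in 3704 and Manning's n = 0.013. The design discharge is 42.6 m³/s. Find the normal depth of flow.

Manning's equation rearranged: A R^(2/3) = nQ / (1·√S) = 0.013 × 42.6 / (√0.00027) = 33.7.
Try y = 3.49 m: A R^(2/3) = 59.78 — over.
Try y = 2.24 m: A R^(2/3) = 21.48 — short.
Try y = 2.73 m: A R^(2/3) = 33.71 — close enough.

y_n = 2.73 m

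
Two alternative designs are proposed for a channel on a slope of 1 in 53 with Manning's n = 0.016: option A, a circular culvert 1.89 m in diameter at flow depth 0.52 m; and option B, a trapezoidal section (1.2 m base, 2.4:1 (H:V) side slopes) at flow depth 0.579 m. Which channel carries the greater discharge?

Channel A: For a circular section of diameter D = 1.89 m at depth y = 0.52 m, the central angle is θ = 2 arccos(1 − 2y/D) = 2.209 rad. Then A = (D²/8)(θ − sin θ) = 0.6275 m² and P = Dθ/2 = 2.087 m. Hydraulic radius R = A/P = 0.6275/2.087 = 0.3006 m. Q_A = (1/0.016)·0.6275·0.3006^(2/3)·√0.01887 = 2.417 m³/s.
Channel B: With bottom width b = 1.2 m and side slope z = 2.4: A = (b + zy)y = (1.2 + 2.4×0.579)×0.579 = 1.499 m²; P = b + 2y√(1+z²) = 1.2 + 2×0.579×2.6 = 4.211 m. Hydraulic radius R = A/P = 1.499/4.211 = 0.3561 m. Q_B = (1/0.016)·1.499·0.3561^(2/3)·√0.01887 = 6.467 m³/s.
Q_A = 2.417 m³/s vs Q_B = 6.467 m³/s, so channel B carries more.

channel B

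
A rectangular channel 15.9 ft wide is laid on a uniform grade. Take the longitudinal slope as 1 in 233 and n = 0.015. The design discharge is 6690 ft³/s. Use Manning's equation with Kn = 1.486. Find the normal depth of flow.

Manning's equation rearranged: A R^(2/3) = nQ / (1.486·√S) = 0.015 × 6690 / (1.486 × √0.004292) = 1031.
Trying y = 23 ft: A R^(2/3) = 1195 — too large.
Trying y = 20.3 ft: A R^(2/3) = 1031 — close enough.

y_n = 20.3 ft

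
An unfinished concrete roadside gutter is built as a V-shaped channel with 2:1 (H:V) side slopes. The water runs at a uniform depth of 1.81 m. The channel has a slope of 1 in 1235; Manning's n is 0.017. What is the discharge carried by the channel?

For a triangular section with side slope z = 2: A = zy² = 2×1.81² = 6.552 m²; P = 2y√(1+z²) = 2×1.81×2.236 = 8.095 m.
Hydraulic radius R = A/P = 6.552/8.095 = 0.8095 m.
Manning's equation: Q = (1/n) A R^(2/3) S^(1/2) = (1/0.017) × 6.552 × 0.8095^(2/3) × 0.0008097^(1/2) = 9.53 m³/s.

Q = 9.53 m³/s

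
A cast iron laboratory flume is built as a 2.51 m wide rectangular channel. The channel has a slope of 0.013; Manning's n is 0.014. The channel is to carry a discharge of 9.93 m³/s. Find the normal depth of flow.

y_n = 0.788 m

Manning's equation rearranged: A R^(2/3) = nQ / (1·√S) = 0.014 × 9.93 / (√0.013) = 1.219.
Trying y = 0.862 m: A R^(2/3) = 1.383 — high.
Trying y = 0.788 m: A R^(2/3) = 1.219 — matches.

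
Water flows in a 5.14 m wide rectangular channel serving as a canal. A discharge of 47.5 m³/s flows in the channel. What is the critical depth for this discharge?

y_c = 2.06 m

For a rectangular channel, critical depth y_c = (q²/g)^(1/3) where q = Q/b = 47.5/5.14 = 9.241 m²/s.
So y_c = (9.241²/9.81)^(1/3) = 2.06 m.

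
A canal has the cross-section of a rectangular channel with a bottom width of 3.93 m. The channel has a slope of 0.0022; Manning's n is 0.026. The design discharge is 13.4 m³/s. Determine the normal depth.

y_n = 1.93 m

Manning's equation rearranged: A R^(2/3) = nQ / (1·√S) = 0.026 × 13.4 / (√0.0022) = 7.428.
At y = 1.32 m: A R^(2/3) = 4.432 — too small.
At y = 2.45 m: A R^(2/3) = 10.2 — too large.
At y = 1.93 m: A R^(2/3) = 7.451 — ≈ 7.428.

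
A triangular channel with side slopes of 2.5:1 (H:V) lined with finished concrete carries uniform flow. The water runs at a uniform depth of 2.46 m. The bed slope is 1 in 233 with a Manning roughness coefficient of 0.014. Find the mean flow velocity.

For a triangular section with side slope z = 2.5: A = zy² = 2.5×2.46² = 15.13 m²; P = 2y√(1+z²) = 2×2.46×2.693 = 13.25 m.
Hydraulic radius R = A/P = 15.13/13.25 = 1.142 m.
From Manning's equation, V = (1/n) R^(2/3) S^(1/2) = (1/0.014) × 1.142^(2/3) × 0.004292^(1/2) = 5.11 m/s.

V = 5.11 m/s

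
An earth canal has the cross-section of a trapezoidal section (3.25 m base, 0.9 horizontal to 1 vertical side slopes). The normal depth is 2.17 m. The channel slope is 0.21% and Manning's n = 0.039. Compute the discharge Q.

With bottom width b = 3.25 m and side slope z = 0.9: A = (b + zy)y = (3.25 + 0.9×2.17)×2.17 = 11.29 m²; P = b + 2y√(1+z²) = 3.25 + 2×2.17×1.345 = 9.089 m.
Hydraulic radius R = A/P = 11.29/9.089 = 1.242 m.
Manning's equation: Q = (1/n) A R^(2/3) S^(1/2) = (1/0.039) × 11.29 × 1.242^(2/3) × 0.0021^(1/2) = 15.3 m³/s.

Q = 15.3 m³/s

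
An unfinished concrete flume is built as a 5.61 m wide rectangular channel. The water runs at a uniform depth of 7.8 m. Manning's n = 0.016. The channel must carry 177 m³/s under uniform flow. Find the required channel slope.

S = 0.00159

Flow area A = b·y = 5.61 × 7.8 = 43.76 m². Wetted perimeter P = b + 2y = 5.61 + 2×7.8 = 21.21 m.
Hydraulic radius R = A/P = 43.76/21.21 = 2.063 m.
From Manning's equation, S = [nQ / (1 A R^(2/3))]² = [0.016 × 177 / (1 × 43.76 × 2.063^(2/3))]² = 0.00159.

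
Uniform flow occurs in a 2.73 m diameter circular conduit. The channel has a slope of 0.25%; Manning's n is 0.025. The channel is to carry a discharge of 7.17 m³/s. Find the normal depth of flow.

y_n = 1.83 m

Manning's equation rearranged: A R^(2/3) = nQ / (1·√S) = 0.025 × 7.17 / (√0.0025) = 3.585.
At y = 1.55 m: A R^(2/3) = 2.797 — too small.
At y = 2.1 m: A R^(2/3) = 4.258 — too large.
At y = 1.83 m: A R^(2/3) = 3.584 — ≈ 3.585.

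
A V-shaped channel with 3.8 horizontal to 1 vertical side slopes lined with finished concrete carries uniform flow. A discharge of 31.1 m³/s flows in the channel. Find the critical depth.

At critical depth, Q² T / (g A³) = 1, i.e. A³/T = Q²/g = 31.1²/9.81 = 98.59.
At y = 1.87 m: A³/T = 165.1 — over.
At y = 1.69 m: A³/T = 99.53 — close enough.

y_c = 1.69 m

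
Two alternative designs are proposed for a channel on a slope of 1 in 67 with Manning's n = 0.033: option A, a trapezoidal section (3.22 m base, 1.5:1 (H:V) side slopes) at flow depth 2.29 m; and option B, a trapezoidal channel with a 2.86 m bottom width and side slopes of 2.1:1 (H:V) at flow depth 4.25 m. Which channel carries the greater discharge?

channel B

Channel A: With bottom width b = 3.22 m and side slope z = 1.5: A = (b + zy)y = (3.22 + 1.5×2.29)×2.29 = 15.24 m²; P = b + 2y√(1+z²) = 3.22 + 2×2.29×1.803 = 11.48 m. Hydraulic radius R = A/P = 15.24/11.48 = 1.328 m. Q_A = (1/0.033)·15.24·1.328^(2/3)·√0.01493 = 68.16 m³/s.
Channel B: With bottom width b = 2.86 m and side slope z = 2.1: A = (b + zy)y = (2.86 + 2.1×4.25)×4.25 = 50.09 m²; P = b + 2y√(1+z²) = 2.86 + 2×4.25×2.326 = 22.63 m. Hydraulic radius R = A/P = 50.09/22.63 = 2.213 m. Q_B = (1/0.033)·50.09·2.213^(2/3)·√0.01493 = 314.9 m³/s.
Q_A = 68.16 m³/s vs Q_B = 314.9 m³/s, so channel B carries more.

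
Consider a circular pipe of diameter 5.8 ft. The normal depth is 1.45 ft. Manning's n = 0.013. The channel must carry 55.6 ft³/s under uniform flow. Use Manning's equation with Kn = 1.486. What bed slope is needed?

S = 0.011

For a circular section of diameter D = 5.8 ft at depth y = 1.45 ft, the central angle is θ = 2 arccos(1 − 2y/D) = 2.094 rad. Then A = (D²/8)(θ − sin θ) = 5.165 ft² and P = Dθ/2 = 6.074 ft.
Hydraulic radius R = A/P = 5.165/6.074 = 0.8504 ft.
From Manning's equation, S = [nQ / (1.486 A R^(2/3))]² = [0.013 × 55.6 / (1.486 × 5.165 × 0.8504^(2/3))]² = 0.011.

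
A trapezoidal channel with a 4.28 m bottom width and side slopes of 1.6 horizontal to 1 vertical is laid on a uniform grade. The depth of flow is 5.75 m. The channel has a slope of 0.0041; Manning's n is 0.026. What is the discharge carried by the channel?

With bottom width b = 4.28 m and side slope z = 1.6: A = (b + zy)y = (4.28 + 1.6×5.75)×5.75 = 77.51 m²; P = b + 2y√(1+z²) = 4.28 + 2×5.75×1.887 = 25.98 m.
Hydraulic radius R = A/P = 77.51/25.98 = 2.984 m.
Manning's equation: Q = (1/n) A R^(2/3) S^(1/2) = (1/0.026) × 77.51 × 2.984^(2/3) × 0.0041^(1/2) = 396 m³/s.

Q = 396 m³/s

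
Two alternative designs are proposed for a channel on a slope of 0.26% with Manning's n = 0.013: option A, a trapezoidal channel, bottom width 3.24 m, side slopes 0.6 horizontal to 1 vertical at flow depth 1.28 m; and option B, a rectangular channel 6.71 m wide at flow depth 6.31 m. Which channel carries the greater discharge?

Channel A: With bottom width b = 3.24 m and side slope z = 0.6: A = (b + zy)y = (3.24 + 0.6×1.28)×1.28 = 5.13 m²; P = b + 2y√(1+z²) = 3.24 + 2×1.28×1.166 = 6.225 m. Hydraulic radius R = A/P = 5.13/6.225 = 0.8241 m. Q_A = (1/0.013)·5.13·0.8241^(2/3)·√0.0026 = 17.69 m³/s.
Channel B: Flow area A = b·y = 6.71 × 6.31 = 42.34 m². Wetted perimeter P = b + 2y = 6.71 + 2×6.31 = 19.33 m. Hydraulic radius R = A/P = 42.34/19.33 = 2.19 m. Q_B = (1/0.013)·42.34·2.19^(2/3)·√0.0026 = 280.1 m³/s.
Q_A = 17.69 m³/s vs Q_B = 280.1 m³/s, so channel B carries more.

channel B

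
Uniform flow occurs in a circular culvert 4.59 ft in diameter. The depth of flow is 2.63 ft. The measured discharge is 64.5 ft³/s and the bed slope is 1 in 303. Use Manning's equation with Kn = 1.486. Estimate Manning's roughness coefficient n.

For a circular section of diameter D = 4.59 ft at depth y = 2.63 ft, the central angle is θ = 2 arccos(1 − 2y/D) = 3.435 rad. Then A = (D²/8)(θ − sin θ) = 9.806 ft² and P = Dθ/2 = 7.882 ft.
Hydraulic radius R = A/P = 9.806/7.882 = 1.244 ft.
Rearranging Manning's equation: n = (1.486/Q) A R^(2/3) S^(1/2) = (1.486/64.5) × 9.806 × 1.244^(2/3) × √0.0033 = 0.015.

n = 0.015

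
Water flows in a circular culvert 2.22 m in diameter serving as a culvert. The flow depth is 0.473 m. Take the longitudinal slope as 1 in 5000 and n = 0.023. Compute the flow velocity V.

For a circular section of diameter D = 2.22 m at depth y = 0.473 m, the central angle is θ = 2 arccos(1 − 2y/D) = 1.919 rad. Then A = (D²/8)(θ − sin θ) = 0.6032 m² and P = Dθ/2 = 2.13 m.
Hydraulic radius R = A/P = 0.6032/2.13 = 0.2832 m.
From Manning's equation, V = (1/n) R^(2/3) S^(1/2) = (1/0.023) × 0.2832^(2/3) × 0.0002^(1/2) = 0.265 m/s.

V = 0.265 m/s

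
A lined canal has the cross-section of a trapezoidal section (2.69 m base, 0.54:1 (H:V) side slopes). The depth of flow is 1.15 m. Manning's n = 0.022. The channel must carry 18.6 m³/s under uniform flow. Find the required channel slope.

With bottom width b = 2.69 m and side slope z = 0.54: A = (b + zy)y = (2.69 + 0.54×1.15)×1.15 = 3.808 m²; P = b + 2y√(1+z²) = 2.69 + 2×1.15×1.136 = 5.304 m.
Hydraulic radius R = A/P = 3.808/5.304 = 0.7179 m.
From Manning's equation, S = [nQ / (1 A R^(2/3))]² = [0.022 × 18.6 / (1 × 3.808 × 0.7179^(2/3))]² = 0.018.

S = 0.018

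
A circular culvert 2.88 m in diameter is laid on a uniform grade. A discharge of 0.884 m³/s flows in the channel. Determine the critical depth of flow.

y_c = 0.396 m

At critical depth, Q² T / (g A³) = 1, i.e. A³/T = Q²/g = 0.884²/9.81 = 0.07966.
Try y = 0.3 m: A³/T = 0.02651 — too small.
Try y = 0.491 m: A³/T = 0.1851 — too large.
Try y = 0.396 m: A³/T = 0.07939 — matches.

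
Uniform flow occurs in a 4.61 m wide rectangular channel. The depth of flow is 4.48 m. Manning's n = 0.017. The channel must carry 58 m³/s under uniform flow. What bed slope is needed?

S = 0.0013

Flow area A = b·y = 4.61 × 4.48 = 20.65 m². Wetted perimeter P = b + 2y = 4.61 + 2×4.48 = 13.57 m.
Hydraulic radius R = A/P = 20.65/13.57 = 1.522 m.
From Manning's equation, S = [nQ / (1 A R^(2/3))]² = [0.017 × 58 / (1 × 20.65 × 1.522^(2/3))]² = 0.0013.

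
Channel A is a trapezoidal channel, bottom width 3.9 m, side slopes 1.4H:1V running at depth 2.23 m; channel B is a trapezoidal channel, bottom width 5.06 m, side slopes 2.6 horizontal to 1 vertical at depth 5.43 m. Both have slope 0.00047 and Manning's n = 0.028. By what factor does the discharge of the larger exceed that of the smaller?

Channel A: With bottom width b = 3.9 m and side slope z = 1.4: A = (b + zy)y = (3.9 + 1.4×2.23)×2.23 = 15.66 m²; P = b + 2y√(1+z²) = 3.9 + 2×2.23×1.72 = 11.57 m. Hydraulic radius R = A/P = 15.66/11.57 = 1.353 m. Q_A = (1/0.028)·15.66·1.353^(2/3)·√0.00047 = 14.83 m³/s.
Channel B: With bottom width b = 5.06 m and side slope z = 2.6: A = (b + zy)y = (5.06 + 2.6×5.43)×5.43 = 104.1 m²; P = b + 2y√(1+z²) = 5.06 + 2×5.43×2.786 = 35.31 m. Hydraulic radius R = A/P = 104.1/35.31 = 2.949 m. Q_B = (1/0.028)·104.1·2.949^(2/3)·√0.00047 = 165.8 m³/s.
The larger discharge is 165.8 m³/s and the smaller is 14.83 m³/s; the ratio is 11.2.

11.2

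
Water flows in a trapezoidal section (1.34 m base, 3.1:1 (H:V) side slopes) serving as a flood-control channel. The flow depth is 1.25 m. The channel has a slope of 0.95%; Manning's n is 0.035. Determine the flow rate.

Q = 14.1 m³/s

With bottom width b = 1.34 m and side slope z = 3.1: A = (b + zy)y = (1.34 + 3.1×1.25)×1.25 = 6.519 m²; P = b + 2y√(1+z²) = 1.34 + 2×1.25×3.257 = 9.483 m.
Hydraulic radius R = A/P = 6.519/9.483 = 0.6874 m.
Manning's equation: Q = (1/n) A R^(2/3) S^(1/2) = (1/0.035) × 6.519 × 0.6874^(2/3) × 0.0095^(1/2) = 14.1 m³/s.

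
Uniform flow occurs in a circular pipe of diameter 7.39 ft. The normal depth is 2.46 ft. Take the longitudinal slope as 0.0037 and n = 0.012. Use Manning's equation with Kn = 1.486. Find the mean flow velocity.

For a circular section of diameter D = 7.39 ft at depth y = 2.46 ft, the central angle is θ = 2 arccos(1 − 2y/D) = 2.46 rad. Then A = (D²/8)(θ − sin θ) = 12.49 ft² and P = Dθ/2 = 9.09 ft.
Hydraulic radius R = A/P = 12.49/9.09 = 1.374 ft.
From Manning's equation, V = (1.486/n) R^(2/3) S^(1/2) = (1.486/0.012) × 1.374^(2/3) × 0.0037^(1/2) = 9.31 ft/s.

V = 9.31 ft/s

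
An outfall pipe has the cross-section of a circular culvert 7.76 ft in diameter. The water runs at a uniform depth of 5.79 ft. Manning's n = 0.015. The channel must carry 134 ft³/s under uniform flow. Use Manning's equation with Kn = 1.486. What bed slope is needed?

For a circular section of diameter D = 7.76 ft at depth y = 5.79 ft, the central angle is θ = 2 arccos(1 − 2y/D) = 4.171 rad. Then A = (D²/8)(θ − sin θ) = 37.85 ft² and P = Dθ/2 = 16.18 ft.
Hydraulic radius R = A/P = 37.85/16.18 = 2.339 ft.
From Manning's equation, S = [nQ / (1.486 A R^(2/3))]² = [0.015 × 134 / (1.486 × 37.85 × 2.339^(2/3))]² = 0.000411.

S = 0.000411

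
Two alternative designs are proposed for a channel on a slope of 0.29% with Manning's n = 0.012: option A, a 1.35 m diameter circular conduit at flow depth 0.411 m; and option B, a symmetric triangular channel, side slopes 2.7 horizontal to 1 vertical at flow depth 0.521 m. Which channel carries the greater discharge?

channel B

Channel A: For a circular section of diameter D = 1.35 m at depth y = 0.411 m, the central angle is θ = 2 arccos(1 − 2y/D) = 2.338 rad. Then A = (D²/8)(θ − sin θ) = 0.3686 m² and P = Dθ/2 = 1.578 m. Hydraulic radius R = A/P = 0.3686/1.578 = 0.2336 m. Q_A = (1/0.012)·0.3686·0.2336^(2/3)·√0.0029 = 0.6274 m³/s.
Channel B: For a triangular section with side slope z = 2.7: A = zy² = 2.7×0.521² = 0.7329 m²; P = 2y√(1+z²) = 2×0.521×2.879 = 3 m. Hydraulic radius R = A/P = 0.7329/3 = 0.2443 m. Q_B = (1/0.012)·0.7329·0.2443^(2/3)·√0.0029 = 1.285 m³/s.
Q_A = 0.6274 m³/s vs Q_B = 1.285 m³/s, so channel B carries more.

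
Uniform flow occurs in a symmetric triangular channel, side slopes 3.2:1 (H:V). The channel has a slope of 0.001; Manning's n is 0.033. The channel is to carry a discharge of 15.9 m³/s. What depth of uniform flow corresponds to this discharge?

Manning's equation rearranged: A R^(2/3) = nQ / (1·√S) = 0.033 × 15.9 / (√0.001) = 16.59.
Trying y = 2.46 m: A R^(2/3) = 21.55 — over.
Trying y = 1.73 m: A R^(2/3) = 8.429 — short.
Trying y = 2.23 m: A R^(2/3) = 16.59 — matches.

y_n = 2.23 m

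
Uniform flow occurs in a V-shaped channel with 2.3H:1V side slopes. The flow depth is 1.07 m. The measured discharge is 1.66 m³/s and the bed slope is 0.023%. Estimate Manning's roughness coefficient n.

For a triangular section with side slope z = 2.3: A = zy² = 2.3×1.07² = 2.633 m²; P = 2y√(1+z²) = 2×1.07×2.508 = 5.367 m.
Hydraulic radius R = A/P = 2.633/5.367 = 0.4906 m.
Rearranging Manning's equation: n = (1/Q) A R^(2/3) S^(1/2) = (1/1.66) × 2.633 × 0.4906^(2/3) × √0.00023 = 0.015.

n = 0.015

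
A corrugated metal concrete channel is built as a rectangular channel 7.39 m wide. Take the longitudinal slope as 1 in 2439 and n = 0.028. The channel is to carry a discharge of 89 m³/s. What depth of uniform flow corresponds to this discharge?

y_n = 8.8 m

Manning's equation rearranged: A R^(2/3) = nQ / (1·√S) = 0.028 × 89 / (√0.00041) = 123.1.
Try y = 10.7 m: A R^(2/3) = 155.1 — over.
Try y = 7.21 m: A R^(2/3) = 96.65 — short.
Try y = 8.8 m: A R^(2/3) = 123 — matches.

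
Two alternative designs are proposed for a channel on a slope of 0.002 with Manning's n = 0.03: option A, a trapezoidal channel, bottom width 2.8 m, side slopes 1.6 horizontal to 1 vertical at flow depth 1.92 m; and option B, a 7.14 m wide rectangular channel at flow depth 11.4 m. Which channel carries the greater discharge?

channel B

Channel A: With bottom width b = 2.8 m and side slope z = 1.6: A = (b + zy)y = (2.8 + 1.6×1.92)×1.92 = 11.27 m²; P = b + 2y√(1+z²) = 2.8 + 2×1.92×1.887 = 10.05 m. Hydraulic radius R = A/P = 11.27/10.05 = 1.122 m. Q_A = (1/0.03)·11.27·1.122^(2/3)·√0.002 = 18.15 m³/s.
Channel B: Flow area A = b·y = 7.14 × 11.4 = 81.4 m². Wetted perimeter P = b + 2y = 7.14 + 2×11.4 = 29.94 m. Hydraulic radius R = A/P = 81.4/29.94 = 2.719 m. Q_B = (1/0.03)·81.4·2.719^(2/3)·√0.002 = 236.4 m³/s.
Q_A = 18.15 m³/s vs Q_B = 236.4 m³/s, so channel B carries more.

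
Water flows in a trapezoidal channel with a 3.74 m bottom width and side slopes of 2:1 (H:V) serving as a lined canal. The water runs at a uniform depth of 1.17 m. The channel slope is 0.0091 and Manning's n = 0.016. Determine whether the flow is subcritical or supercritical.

With bottom width b = 3.74 m and side slope z = 2: A = (b + zy)y = (3.74 + 2×1.17)×1.17 = 7.114 m²; P = b + 2y√(1+z²) = 3.74 + 2×1.17×2.236 = 8.972 m.
Hydraulic radius R = A/P = 7.114/8.972 = 0.7928 m.
V = (1/n) R^(2/3) √S = (1/0.016) × 0.7928^(2/3) × √0.0091 = 5.107 m/s. Hydraulic depth D_h = A/T = 7.114/8.42 = 0.8448 m.
Froude number Fr = V/√(g·D_h) = 5.107/√(9.81×0.8448) = 1.77, which is greater than 1, so the flow is supercritical.

supercritical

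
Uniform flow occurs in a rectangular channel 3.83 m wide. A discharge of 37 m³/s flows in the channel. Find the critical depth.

y_c = 2.12 m

For a rectangular channel, critical depth y_c = (q²/g)^(1/3) where q = Q/b = 37/3.83 = 9.661 m²/s.
So y_c = (9.661²/9.81)^(1/3) = 2.12 m.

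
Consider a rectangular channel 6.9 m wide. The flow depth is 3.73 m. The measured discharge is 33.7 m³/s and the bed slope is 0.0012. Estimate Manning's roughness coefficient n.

Flow area A = b·y = 6.9 × 3.73 = 25.74 m². Wetted perimeter P = b + 2y = 6.9 + 2×3.73 = 14.36 m.
Hydraulic radius R = A/P = 25.74/14.36 = 1.792 m.
Rearranging Manning's equation: n = (1/Q) A R^(2/3) S^(1/2) = (1/33.7) × 25.74 × 1.792^(2/3) × √0.0012 = 0.039.

n = 0.039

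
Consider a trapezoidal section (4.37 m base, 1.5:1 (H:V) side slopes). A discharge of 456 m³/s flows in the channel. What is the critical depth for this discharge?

At critical depth, Q² T / (g A³) = 1, i.e. A³/T = Q²/g = 456²/9.81 = 21200.
Try y = 6.62 m: A³/T = 35010 — too large.
Try y = 5.88 m: A³/T = 21200 — matches.

y_c = 5.88 m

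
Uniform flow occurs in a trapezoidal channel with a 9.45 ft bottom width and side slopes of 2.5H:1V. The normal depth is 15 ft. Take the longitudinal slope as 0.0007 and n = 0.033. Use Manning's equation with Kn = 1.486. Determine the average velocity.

With bottom width b = 9.45 ft and side slope z = 2.5: A = (b + zy)y = (9.45 + 2.5×15)×15 = 704.2 ft²; P = b + 2y√(1+z²) = 9.45 + 2×15×2.693 = 90.23 ft.
Hydraulic radius R = A/P = 704.2/90.23 = 7.805 ft.
From Manning's equation, V = (1.486/n) R^(2/3) S^(1/2) = (1.486/0.033) × 7.805^(2/3) × 0.0007^(1/2) = 4.69 ft/s.

V = 4.69 ft/s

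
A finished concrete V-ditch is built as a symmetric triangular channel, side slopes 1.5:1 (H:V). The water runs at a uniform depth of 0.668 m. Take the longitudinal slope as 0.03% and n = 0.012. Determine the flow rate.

For a triangular section with side slope z = 1.5: A = zy² = 1.5×0.668² = 0.6693 m²; P = 2y√(1+z²) = 2×0.668×1.803 = 2.409 m.
Hydraulic radius R = A/P = 0.6693/2.409 = 0.2779 m.
Manning's equation: Q = (1/n) A R^(2/3) S^(1/2) = (1/0.012) × 0.6693 × 0.2779^(2/3) × 0.0003^(1/2) = 0.411 m³/s.

Q = 0.411 m³/s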